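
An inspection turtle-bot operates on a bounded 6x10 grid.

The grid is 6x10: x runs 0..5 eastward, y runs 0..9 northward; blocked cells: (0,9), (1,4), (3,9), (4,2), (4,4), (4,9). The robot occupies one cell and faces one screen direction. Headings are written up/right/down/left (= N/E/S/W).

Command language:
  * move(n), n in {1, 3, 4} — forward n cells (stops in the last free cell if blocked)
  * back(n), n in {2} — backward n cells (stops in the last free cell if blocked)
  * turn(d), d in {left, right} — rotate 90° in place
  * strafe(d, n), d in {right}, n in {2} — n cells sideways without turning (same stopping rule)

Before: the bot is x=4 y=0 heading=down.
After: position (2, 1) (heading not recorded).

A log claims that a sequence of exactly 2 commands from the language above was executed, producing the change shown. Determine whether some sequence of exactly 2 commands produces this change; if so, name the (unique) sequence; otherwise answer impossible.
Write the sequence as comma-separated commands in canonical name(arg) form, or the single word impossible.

key: back(2) is stopped early by the blocked cell at (4,2)
from: x=4 y=0 heading=down
[1] after back(2): x=4 y=1 heading=down
[2] after strafe(right, 2): x=2 y=1 heading=down
no rival 2-sequence matches.

back(2), strafe(right, 2)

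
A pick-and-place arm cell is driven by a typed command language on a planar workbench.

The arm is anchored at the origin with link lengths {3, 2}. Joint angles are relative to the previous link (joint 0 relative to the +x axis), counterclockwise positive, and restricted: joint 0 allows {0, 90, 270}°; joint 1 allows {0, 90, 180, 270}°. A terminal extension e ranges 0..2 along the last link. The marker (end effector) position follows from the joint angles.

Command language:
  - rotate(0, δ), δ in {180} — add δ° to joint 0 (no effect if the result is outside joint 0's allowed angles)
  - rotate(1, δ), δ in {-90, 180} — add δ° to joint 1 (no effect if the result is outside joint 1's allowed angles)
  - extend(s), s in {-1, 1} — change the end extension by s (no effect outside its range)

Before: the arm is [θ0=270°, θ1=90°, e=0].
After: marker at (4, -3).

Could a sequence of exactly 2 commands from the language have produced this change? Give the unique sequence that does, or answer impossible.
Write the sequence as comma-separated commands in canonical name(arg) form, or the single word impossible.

initial: [θ0=270°, θ1=90°, e=0]
1. extend(1) → [θ0=270°, θ1=90°, e=1]
2. extend(1) → [θ0=270°, θ1=90°, e=2]
uniquely the one of 25 2-step routes that fits.

extend(1), extend(1)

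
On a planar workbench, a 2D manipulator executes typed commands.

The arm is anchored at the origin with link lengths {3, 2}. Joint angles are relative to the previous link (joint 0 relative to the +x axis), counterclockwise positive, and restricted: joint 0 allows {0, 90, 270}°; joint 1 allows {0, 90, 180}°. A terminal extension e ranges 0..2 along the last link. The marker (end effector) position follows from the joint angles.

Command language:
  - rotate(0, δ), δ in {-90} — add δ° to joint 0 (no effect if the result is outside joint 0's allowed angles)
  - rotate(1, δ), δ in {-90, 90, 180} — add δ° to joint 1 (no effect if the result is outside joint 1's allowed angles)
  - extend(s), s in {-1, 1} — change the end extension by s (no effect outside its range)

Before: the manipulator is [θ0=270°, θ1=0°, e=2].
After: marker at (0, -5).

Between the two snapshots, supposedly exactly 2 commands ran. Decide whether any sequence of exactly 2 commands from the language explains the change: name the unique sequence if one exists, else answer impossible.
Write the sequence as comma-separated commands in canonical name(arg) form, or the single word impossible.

initial: [θ0=270°, θ1=0°, e=2]
step 1 (extend(-1)): [θ0=270°, θ1=0°, e=1]
step 2 (extend(-1)): [θ0=270°, θ1=0°, e=0]
all 36 alternatives checked — unique.

extend(-1), extend(-1)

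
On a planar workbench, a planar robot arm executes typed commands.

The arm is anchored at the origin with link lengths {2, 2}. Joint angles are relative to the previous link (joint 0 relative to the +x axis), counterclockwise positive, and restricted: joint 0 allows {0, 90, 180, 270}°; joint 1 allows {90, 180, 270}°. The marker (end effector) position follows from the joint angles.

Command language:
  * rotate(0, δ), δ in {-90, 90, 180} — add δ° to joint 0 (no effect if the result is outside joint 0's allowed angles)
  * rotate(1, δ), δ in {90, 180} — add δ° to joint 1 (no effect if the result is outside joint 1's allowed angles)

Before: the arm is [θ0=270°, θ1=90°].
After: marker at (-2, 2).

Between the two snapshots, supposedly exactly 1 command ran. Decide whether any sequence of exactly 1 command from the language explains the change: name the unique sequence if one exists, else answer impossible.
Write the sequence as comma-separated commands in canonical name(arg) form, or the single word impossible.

rotate(0, 180)

begin: [θ0=270°, θ1=90°]
t=1 rotate(0, 180) ⇒ [θ0=90°, θ1=90°]
all 5 alternatives checked — unique.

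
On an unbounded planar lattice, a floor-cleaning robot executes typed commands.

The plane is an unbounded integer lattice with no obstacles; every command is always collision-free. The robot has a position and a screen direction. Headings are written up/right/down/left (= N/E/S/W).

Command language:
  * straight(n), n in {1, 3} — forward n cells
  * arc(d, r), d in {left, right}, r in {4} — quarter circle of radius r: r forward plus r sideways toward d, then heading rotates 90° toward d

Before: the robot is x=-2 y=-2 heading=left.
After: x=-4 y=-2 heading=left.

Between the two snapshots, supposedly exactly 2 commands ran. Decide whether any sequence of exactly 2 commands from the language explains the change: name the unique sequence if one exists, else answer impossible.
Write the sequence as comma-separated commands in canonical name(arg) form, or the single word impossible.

key: heading stays W — no command in the sequence turns
start: x=-2 y=-2 heading=left
[1] after straight(1): x=-3 y=-2 heading=left
[2] after straight(1): x=-4 y=-2 heading=left
all 16 alternatives checked — unique.

straight(1), straight(1)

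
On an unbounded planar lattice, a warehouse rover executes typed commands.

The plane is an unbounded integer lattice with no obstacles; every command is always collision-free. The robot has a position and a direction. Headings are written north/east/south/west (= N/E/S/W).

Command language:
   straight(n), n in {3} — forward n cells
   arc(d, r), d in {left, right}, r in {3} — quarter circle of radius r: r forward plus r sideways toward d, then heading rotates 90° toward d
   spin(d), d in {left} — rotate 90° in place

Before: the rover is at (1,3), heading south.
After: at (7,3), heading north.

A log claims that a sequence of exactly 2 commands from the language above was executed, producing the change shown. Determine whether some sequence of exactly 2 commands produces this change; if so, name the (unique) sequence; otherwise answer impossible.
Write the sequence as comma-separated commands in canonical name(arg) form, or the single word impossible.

key: position moved to (7,3) AND the heading swung to N — translation plus rotation needed
start: at (1,3), heading south
[1] after arc(left, 3): at (4,0), heading east
[2] after arc(left, 3): at (7,3), heading north
no other 2-command option fits: unique.

arc(left, 3), arc(left, 3)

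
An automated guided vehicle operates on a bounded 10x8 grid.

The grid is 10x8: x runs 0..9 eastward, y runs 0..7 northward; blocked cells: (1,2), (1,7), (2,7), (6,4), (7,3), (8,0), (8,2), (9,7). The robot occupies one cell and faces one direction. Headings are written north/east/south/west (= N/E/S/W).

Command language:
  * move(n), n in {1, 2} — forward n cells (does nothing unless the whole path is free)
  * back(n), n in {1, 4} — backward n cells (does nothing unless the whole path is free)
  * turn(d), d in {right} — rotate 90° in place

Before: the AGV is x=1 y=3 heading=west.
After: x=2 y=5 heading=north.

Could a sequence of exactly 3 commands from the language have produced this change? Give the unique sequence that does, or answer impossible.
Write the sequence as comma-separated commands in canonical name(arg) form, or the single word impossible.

key: cell and facing (now N) both changed — the 3 commands mix motion and turning
begin: x=1 y=3 heading=west
t=1 back(1) ⇒ x=2 y=3 heading=west
t=2 turn(right) ⇒ x=2 y=3 heading=north
t=3 move(2) ⇒ x=2 y=5 heading=north
no other 3-command option fits: unique.

back(1), turn(right), move(2)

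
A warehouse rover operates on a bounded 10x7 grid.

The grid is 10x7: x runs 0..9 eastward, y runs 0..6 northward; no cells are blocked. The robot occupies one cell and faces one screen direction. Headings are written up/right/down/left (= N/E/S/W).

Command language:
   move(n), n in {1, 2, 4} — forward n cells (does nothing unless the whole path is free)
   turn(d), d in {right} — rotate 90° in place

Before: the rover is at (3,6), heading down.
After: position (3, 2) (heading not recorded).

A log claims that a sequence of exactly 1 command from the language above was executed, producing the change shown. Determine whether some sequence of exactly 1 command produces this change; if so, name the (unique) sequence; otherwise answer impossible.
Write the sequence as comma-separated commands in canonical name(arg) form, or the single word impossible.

move(4)

begin: at (3,6), heading down
t=1 move(4) ⇒ at (3,2), heading down
all 4 alternatives checked — unique.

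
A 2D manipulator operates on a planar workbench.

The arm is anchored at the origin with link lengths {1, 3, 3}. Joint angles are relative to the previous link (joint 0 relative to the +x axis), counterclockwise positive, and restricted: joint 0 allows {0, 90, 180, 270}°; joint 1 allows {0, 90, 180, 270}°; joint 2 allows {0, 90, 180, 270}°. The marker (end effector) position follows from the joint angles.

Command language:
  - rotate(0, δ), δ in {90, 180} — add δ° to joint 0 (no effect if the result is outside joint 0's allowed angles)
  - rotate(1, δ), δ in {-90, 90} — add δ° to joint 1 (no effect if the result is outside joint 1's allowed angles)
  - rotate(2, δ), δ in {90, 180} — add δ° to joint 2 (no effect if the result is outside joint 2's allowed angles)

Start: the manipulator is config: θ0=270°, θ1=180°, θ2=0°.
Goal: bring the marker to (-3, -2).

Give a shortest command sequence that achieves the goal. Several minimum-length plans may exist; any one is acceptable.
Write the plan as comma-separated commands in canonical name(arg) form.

begin: config: θ0=270°, θ1=180°, θ2=0°
1. rotate(1, -90) → config: θ0=270°, θ1=90°, θ2=0°
2. rotate(0, 180) → config: θ0=90°, θ1=90°, θ2=0°
3. rotate(2, 90) → config: θ0=90°, θ1=90°, θ2=90°
nothing shorter than 3 reaches the goal.

rotate(1, -90), rotate(0, 180), rotate(2, 90)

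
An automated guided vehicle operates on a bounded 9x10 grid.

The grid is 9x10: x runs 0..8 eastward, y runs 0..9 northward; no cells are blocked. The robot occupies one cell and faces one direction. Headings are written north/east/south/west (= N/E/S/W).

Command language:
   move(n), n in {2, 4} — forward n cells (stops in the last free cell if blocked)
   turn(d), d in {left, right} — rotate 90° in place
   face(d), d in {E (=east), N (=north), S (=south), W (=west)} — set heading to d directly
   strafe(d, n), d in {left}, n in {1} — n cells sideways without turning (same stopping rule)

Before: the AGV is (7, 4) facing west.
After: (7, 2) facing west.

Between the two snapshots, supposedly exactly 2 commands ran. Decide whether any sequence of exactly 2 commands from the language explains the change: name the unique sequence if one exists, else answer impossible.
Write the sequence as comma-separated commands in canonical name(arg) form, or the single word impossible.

key: still facing W at the end — nothing in the sequence rotates
t0: (7, 4) facing west
step 1 (strafe(left, 1)): (7, 3) facing west
step 2 (strafe(left, 1)): (7, 2) facing west
no rival 2-sequence matches.

strafe(left, 1), strafe(left, 1)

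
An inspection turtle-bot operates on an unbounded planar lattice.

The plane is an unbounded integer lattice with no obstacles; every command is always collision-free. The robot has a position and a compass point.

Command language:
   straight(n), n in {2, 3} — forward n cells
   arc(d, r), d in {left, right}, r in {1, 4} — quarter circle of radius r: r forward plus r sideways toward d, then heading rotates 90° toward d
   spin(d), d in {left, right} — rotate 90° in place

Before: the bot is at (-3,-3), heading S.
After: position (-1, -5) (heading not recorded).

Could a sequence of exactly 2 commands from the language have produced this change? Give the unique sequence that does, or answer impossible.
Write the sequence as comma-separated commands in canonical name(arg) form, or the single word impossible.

key: order matters: swapping arc(left, 1) and arc(right, 1) lands elsewhere
begin: at (-3,-3), heading S
t=1 arc(left, 1) ⇒ at (-2,-4), heading E
t=2 arc(right, 1) ⇒ at (-1,-5), heading S
no other 2-command option fits: unique.

arc(left, 1), arc(right, 1)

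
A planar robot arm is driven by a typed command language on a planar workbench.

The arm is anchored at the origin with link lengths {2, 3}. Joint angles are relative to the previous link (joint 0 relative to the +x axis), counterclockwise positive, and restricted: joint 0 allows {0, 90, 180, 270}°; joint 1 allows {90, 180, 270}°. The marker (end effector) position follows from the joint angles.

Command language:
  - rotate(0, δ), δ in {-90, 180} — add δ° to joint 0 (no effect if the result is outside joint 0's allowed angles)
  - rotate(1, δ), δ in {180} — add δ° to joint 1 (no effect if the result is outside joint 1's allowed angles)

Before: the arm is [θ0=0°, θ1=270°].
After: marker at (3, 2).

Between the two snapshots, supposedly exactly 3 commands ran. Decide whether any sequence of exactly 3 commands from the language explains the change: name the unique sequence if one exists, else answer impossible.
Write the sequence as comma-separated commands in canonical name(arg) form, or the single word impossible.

rotate(0, -90), rotate(0, -90), rotate(0, -90)

from: [θ0=0°, θ1=270°]
1. rotate(0, -90) → [θ0=270°, θ1=270°]
2. rotate(0, -90) → [θ0=180°, θ1=270°]
3. rotate(0, -90) → [θ0=90°, θ1=270°]
uniquely the one of 27 3-step routes that fits.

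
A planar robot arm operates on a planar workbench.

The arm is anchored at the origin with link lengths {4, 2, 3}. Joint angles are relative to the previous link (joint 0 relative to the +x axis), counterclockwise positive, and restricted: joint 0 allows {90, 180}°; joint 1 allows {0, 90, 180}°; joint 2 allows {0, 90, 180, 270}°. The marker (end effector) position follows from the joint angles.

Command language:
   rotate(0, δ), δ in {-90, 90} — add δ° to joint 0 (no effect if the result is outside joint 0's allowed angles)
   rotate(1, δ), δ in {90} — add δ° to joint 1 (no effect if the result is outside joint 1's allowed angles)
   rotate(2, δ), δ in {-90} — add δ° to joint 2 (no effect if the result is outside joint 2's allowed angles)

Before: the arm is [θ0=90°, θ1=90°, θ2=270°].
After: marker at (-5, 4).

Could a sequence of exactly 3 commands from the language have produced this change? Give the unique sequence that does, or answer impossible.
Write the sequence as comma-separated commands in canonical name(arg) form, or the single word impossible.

rotate(2, -90), rotate(2, -90), rotate(2, -90)

from: [θ0=90°, θ1=90°, θ2=270°]
step 1 (rotate(2, -90)): [θ0=90°, θ1=90°, θ2=180°]
step 2 (rotate(2, -90)): [θ0=90°, θ1=90°, θ2=90°]
step 3 (rotate(2, -90)): [θ0=90°, θ1=90°, θ2=0°]
no other 3-command option fits: unique.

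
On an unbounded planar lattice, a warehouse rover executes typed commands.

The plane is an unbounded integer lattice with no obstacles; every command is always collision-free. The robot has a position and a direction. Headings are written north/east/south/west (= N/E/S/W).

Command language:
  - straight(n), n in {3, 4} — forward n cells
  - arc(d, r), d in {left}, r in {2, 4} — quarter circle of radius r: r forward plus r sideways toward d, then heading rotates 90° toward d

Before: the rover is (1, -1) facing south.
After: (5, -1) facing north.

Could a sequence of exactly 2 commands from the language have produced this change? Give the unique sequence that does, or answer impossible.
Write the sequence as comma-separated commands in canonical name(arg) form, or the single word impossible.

arc(left, 2), arc(left, 2)

key: cell and facing (now N) both changed — the 2 commands mix motion and turning
initial: (1, -1) facing south
t=1 arc(left, 2) ⇒ (3, -3) facing east
t=2 arc(left, 2) ⇒ (5, -1) facing north
no other 2-command option fits: unique.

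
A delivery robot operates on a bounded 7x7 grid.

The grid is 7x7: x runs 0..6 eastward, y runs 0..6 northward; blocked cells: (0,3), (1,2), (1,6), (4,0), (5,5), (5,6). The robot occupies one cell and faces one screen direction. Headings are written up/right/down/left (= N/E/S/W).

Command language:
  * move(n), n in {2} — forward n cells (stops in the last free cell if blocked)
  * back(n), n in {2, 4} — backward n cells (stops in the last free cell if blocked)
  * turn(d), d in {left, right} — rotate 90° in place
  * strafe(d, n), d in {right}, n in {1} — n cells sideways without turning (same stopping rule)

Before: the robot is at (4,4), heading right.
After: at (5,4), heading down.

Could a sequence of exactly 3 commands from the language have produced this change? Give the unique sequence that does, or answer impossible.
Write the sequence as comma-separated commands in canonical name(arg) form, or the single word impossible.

key: cell and facing (now S) both changed — the 3 commands mix motion and turning
initial: at (4,4), heading right
[1] after move(2): at (6,4), heading right
[2] after turn(right): at (6,4), heading down
[3] after strafe(right, 1): at (5,4), heading down
all 216 alternatives checked — unique.

move(2), turn(right), strafe(right, 1)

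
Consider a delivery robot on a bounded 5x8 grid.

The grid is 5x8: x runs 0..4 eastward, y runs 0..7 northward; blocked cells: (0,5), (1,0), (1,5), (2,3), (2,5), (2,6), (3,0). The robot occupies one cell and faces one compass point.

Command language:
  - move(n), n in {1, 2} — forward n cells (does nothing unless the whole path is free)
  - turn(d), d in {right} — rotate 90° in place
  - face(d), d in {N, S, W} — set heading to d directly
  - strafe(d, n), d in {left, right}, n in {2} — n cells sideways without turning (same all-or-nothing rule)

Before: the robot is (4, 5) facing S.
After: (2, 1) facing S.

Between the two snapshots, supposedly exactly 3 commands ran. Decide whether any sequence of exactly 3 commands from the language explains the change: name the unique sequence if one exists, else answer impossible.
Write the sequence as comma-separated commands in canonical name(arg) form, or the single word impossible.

key: heading stays S — no command in the sequence turns
start: (4, 5) facing S
step 1 (move(2)): (4, 3) facing S
step 2 (move(2)): (4, 1) facing S
step 3 (strafe(right, 2)): (2, 1) facing S
uniquely the one of 512 3-step routes that fits.

move(2), move(2), strafe(right, 2)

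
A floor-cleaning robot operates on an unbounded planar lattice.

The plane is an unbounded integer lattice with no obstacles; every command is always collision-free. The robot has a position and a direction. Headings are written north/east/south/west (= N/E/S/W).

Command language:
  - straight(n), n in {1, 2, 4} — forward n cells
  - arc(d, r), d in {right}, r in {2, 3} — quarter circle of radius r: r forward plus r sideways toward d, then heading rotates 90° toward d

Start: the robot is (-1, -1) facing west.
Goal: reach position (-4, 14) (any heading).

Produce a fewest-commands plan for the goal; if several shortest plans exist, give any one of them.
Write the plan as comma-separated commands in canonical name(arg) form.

arc(right, 3), straight(4), straight(4), straight(4)

from: (-1, -1) facing west
t=1 arc(right, 3) ⇒ (-4, 2) facing north
t=2 straight(4) ⇒ (-4, 6) facing north
t=3 straight(4) ⇒ (-4, 10) facing north
t=4 straight(4) ⇒ (-4, 14) facing north
nothing shorter than 4 reaches the goal.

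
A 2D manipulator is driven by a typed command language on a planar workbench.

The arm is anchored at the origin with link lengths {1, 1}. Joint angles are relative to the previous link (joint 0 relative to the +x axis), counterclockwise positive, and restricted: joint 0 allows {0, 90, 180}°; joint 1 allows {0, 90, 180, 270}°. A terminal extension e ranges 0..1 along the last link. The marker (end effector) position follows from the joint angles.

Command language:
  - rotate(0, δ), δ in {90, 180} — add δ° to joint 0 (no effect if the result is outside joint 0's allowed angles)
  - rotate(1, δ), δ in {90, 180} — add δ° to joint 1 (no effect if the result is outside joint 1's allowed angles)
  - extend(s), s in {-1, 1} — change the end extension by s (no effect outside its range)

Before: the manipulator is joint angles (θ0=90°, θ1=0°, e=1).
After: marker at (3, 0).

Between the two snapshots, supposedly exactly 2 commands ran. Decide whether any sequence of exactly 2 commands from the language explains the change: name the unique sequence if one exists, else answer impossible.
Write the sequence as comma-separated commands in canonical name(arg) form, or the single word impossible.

key: running rotate(0, 180) before rotate(0, 90) would end elsewhere — order is forced
initial: joint angles (θ0=90°, θ1=0°, e=1)
t=1 rotate(0, 90) ⇒ joint angles (θ0=180°, θ1=0°, e=1)
t=2 rotate(0, 180) ⇒ joint angles (θ0=0°, θ1=0°, e=1)
no rival 2-sequence matches.

rotate(0, 90), rotate(0, 180)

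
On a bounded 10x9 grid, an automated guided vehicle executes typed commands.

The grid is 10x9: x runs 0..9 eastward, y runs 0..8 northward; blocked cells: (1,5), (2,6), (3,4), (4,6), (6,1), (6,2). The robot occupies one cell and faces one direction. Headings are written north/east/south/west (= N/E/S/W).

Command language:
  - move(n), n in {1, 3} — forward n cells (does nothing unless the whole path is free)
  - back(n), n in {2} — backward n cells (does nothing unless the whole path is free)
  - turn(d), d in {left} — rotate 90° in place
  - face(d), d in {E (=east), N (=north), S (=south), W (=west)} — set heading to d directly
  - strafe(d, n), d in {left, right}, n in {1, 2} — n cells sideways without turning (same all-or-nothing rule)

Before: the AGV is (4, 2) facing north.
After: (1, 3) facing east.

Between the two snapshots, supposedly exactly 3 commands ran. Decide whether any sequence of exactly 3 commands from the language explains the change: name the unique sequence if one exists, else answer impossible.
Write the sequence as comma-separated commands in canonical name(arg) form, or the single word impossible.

every 3-command combo misses the target.

impossible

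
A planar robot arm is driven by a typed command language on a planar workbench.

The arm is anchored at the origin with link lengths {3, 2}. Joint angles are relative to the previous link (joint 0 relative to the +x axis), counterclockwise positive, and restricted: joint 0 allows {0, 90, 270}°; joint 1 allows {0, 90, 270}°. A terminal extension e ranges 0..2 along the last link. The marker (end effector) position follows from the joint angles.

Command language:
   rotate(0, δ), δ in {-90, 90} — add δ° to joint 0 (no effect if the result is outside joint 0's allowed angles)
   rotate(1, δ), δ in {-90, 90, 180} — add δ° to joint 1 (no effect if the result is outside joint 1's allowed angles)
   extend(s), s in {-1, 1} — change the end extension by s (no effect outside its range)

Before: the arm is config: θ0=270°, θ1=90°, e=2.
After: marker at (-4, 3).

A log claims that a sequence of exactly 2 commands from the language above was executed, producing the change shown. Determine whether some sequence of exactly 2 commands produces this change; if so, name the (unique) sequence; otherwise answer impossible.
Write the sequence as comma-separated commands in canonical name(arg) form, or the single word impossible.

rotate(0, 90), rotate(0, 90)

initial: config: θ0=270°, θ1=90°, e=2
step 1 (rotate(0, 90)): config: θ0=0°, θ1=90°, e=2
step 2 (rotate(0, 90)): config: θ0=90°, θ1=90°, e=2
no rival 2-sequence matches.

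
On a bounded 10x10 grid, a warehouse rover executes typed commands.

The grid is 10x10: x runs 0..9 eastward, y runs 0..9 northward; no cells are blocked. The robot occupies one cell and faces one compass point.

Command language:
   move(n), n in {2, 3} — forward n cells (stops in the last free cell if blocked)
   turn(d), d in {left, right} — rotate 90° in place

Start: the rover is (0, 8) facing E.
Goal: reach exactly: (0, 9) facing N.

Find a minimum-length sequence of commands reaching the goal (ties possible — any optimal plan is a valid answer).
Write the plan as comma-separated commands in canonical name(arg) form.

begin: (0, 8) facing E
1. turn(left) → (0, 8) facing N
2. move(3) → (0, 9) facing N
minimal: 2 command(s), checked below 2.

turn(left), move(3)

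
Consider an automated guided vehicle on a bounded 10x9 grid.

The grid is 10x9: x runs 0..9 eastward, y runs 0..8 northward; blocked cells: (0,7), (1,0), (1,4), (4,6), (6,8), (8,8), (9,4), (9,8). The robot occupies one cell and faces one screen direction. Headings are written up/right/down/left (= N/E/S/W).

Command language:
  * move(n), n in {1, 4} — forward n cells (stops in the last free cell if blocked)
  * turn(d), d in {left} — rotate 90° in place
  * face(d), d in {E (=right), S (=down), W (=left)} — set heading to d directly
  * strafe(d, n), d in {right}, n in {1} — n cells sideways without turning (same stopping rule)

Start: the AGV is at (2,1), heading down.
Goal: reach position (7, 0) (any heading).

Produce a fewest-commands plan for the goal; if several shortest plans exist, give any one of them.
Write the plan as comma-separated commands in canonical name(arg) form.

move(1), face(E), move(1), move(4)

begin: at (2,1), heading down
t=1 move(1) ⇒ at (2,0), heading down
t=2 face(E) ⇒ at (2,0), heading right
t=3 move(1) ⇒ at (3,0), heading right
t=4 move(4) ⇒ at (7,0), heading right
nothing shorter than 4 reaches the goal.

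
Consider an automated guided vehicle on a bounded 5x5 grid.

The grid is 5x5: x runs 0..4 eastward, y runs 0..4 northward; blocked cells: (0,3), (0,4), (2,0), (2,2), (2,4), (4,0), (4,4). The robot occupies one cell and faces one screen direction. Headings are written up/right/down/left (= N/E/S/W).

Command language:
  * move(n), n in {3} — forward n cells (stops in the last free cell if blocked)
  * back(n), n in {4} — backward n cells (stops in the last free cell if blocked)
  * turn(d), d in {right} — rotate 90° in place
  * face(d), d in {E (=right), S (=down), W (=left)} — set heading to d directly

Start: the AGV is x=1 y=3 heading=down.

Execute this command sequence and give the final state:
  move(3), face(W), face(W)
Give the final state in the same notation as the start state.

x=1 y=0 heading=left

t0: x=1 y=3 heading=down
1. move(3) → x=1 y=0 heading=down
2. face(W) → x=1 y=0 heading=left
3. face(W) → x=1 y=0 heading=left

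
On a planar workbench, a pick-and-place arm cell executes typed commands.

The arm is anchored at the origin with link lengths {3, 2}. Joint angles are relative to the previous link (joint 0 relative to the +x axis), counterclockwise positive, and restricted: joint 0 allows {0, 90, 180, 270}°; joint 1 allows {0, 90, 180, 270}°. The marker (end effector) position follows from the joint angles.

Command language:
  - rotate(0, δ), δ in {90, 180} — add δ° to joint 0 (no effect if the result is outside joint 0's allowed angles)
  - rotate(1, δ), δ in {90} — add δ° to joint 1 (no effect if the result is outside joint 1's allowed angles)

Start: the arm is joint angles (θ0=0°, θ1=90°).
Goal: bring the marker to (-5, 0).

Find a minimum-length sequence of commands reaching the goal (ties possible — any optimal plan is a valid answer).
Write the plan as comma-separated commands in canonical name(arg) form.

t0: joint angles (θ0=0°, θ1=90°)
1. rotate(1, 90) → joint angles (θ0=0°, θ1=180°)
2. rotate(1, 90) → joint angles (θ0=0°, θ1=270°)
3. rotate(1, 90) → joint angles (θ0=0°, θ1=0°)
4. rotate(0, 180) → joint angles (θ0=180°, θ1=0°)
shorter routes all fall short; 4 is best.

rotate(1, 90), rotate(1, 90), rotate(1, 90), rotate(0, 180)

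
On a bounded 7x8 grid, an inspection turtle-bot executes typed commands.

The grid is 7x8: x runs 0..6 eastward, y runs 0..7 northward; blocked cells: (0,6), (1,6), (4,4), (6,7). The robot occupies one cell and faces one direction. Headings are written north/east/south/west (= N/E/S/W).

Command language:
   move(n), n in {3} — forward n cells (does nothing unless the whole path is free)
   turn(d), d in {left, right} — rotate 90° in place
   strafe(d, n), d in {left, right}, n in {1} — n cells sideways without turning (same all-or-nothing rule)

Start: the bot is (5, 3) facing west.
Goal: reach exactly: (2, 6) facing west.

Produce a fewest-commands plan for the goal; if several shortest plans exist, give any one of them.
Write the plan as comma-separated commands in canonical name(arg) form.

turn(right), move(3), turn(left), move(3)

begin: (5, 3) facing west
step 1 (turn(right)): (5, 3) facing north
step 2 (move(3)): (5, 6) facing north
step 3 (turn(left)): (5, 6) facing west
step 4 (move(3)): (2, 6) facing west
minimal: 4 command(s), checked below 4.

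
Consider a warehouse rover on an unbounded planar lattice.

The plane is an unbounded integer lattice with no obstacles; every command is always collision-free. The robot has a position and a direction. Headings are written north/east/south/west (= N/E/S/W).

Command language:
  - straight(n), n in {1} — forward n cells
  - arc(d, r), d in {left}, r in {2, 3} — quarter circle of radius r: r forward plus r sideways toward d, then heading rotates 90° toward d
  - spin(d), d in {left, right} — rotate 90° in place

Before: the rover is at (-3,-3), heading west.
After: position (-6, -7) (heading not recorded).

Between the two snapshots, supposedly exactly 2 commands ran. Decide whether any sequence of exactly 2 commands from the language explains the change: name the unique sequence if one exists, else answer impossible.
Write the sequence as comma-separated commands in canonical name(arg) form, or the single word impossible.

arc(left, 3), straight(1)

key: order matters: swapping arc(left, 3) and straight(1) lands elsewhere
begin: at (-3,-3), heading west
step 1 (arc(left, 3)): at (-6,-6), heading south
step 2 (straight(1)): at (-6,-7), heading south
no rival 2-sequence matches.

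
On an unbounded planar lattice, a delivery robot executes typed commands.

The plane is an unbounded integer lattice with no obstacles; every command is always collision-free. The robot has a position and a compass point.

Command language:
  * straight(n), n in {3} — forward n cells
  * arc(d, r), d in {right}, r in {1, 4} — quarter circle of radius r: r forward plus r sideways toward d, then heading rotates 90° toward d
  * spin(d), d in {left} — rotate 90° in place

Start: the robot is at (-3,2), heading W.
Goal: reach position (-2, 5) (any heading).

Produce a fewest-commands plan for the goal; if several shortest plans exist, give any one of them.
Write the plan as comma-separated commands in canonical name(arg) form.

begin: at (-3,2), heading W
t=1 arc(right, 1) ⇒ at (-4,3), heading N
t=2 arc(right, 1) ⇒ at (-3,4), heading E
t=3 spin(left) ⇒ at (-3,4), heading N
t=4 arc(right, 1) ⇒ at (-2,5), heading E
no 3-step plan works, so 4 is optimal.

arc(right, 1), arc(right, 1), spin(left), arc(right, 1)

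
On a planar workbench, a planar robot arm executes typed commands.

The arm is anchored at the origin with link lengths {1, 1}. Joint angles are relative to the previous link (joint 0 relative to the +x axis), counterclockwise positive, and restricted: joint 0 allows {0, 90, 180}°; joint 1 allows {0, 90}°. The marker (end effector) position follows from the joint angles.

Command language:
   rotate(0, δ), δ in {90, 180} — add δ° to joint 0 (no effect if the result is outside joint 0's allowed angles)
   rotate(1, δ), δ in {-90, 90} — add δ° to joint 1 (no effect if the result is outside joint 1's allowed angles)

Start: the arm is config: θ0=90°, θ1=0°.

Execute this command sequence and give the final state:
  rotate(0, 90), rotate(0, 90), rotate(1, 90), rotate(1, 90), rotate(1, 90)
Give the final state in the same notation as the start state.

initial: config: θ0=90°, θ1=0°
step 1 (rotate(0, 90)): config: θ0=180°, θ1=0°
step 2 (rotate(0, 90)): config: θ0=180°, θ1=0°
step 3 (rotate(1, 90)): config: θ0=180°, θ1=90°
step 4 (rotate(1, 90)): config: θ0=180°, θ1=90°
step 5 (rotate(1, 90)): config: θ0=180°, θ1=90°

config: θ0=180°, θ1=90°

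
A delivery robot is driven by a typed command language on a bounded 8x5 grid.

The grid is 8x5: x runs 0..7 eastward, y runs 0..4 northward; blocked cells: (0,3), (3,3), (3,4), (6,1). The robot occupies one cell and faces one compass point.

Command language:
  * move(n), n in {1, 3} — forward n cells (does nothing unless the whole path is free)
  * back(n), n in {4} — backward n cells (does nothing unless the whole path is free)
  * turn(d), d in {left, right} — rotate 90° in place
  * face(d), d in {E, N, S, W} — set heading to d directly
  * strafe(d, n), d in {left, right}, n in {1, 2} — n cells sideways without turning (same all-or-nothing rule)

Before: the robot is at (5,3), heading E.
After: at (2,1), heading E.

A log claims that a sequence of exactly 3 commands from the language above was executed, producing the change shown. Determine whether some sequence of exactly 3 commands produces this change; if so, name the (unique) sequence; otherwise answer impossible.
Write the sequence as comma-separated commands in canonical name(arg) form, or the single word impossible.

strafe(right, 2), back(4), move(1)

key: still facing E at the end — nothing in the sequence rotates
from: at (5,3), heading E
1. strafe(right, 2) → at (5,1), heading E
2. back(4) → at (1,1), heading E
3. move(1) → at (2,1), heading E
uniquely the one of 2197 3-step routes that fits.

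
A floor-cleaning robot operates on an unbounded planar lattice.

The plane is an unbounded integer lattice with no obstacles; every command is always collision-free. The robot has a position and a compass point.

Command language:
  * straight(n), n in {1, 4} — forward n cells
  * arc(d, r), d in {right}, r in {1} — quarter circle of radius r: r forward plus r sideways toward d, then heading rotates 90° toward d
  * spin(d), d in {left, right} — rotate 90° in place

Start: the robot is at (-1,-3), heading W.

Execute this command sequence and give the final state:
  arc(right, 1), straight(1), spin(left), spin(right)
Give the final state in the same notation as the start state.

from: at (-1,-3), heading W
step 1 (arc(right, 1)): at (-2,-2), heading N
step 2 (straight(1)): at (-2,-1), heading N
step 3 (spin(left)): at (-2,-1), heading W
step 4 (spin(right)): at (-2,-1), heading N

at (-2,-1), heading N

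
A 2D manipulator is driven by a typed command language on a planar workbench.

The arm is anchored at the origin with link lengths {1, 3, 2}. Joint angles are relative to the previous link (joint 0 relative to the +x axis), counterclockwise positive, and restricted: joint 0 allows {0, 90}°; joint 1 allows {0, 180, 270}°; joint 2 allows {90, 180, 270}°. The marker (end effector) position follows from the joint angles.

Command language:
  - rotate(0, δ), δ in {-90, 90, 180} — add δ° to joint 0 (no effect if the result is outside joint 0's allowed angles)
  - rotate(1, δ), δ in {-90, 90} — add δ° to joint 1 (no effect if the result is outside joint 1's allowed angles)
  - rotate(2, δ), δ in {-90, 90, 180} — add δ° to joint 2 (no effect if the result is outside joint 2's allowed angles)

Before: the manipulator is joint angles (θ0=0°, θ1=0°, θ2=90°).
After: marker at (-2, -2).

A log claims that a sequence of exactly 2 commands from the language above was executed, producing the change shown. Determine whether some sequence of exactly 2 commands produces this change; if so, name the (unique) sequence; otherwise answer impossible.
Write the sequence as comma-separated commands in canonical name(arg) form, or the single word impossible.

rotate(1, -90), rotate(1, -90)

from: joint angles (θ0=0°, θ1=0°, θ2=90°)
1. rotate(1, -90) → joint angles (θ0=0°, θ1=270°, θ2=90°)
2. rotate(1, -90) → joint angles (θ0=0°, θ1=180°, θ2=90°)
no rival 2-sequence matches.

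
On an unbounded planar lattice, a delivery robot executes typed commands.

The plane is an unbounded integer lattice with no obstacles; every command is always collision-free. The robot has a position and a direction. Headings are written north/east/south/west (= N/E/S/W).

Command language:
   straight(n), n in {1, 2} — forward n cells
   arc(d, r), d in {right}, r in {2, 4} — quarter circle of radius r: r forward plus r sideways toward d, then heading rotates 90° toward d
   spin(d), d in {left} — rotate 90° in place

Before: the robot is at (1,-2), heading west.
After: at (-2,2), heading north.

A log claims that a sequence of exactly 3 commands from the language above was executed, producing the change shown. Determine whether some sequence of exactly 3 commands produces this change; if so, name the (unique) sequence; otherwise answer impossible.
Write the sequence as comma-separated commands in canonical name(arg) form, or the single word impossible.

straight(1), arc(right, 2), straight(2)

key: cell and facing (now N) both changed — the 3 commands mix motion and turning
t0: at (1,-2), heading west
t=1 straight(1) ⇒ at (0,-2), heading west
t=2 arc(right, 2) ⇒ at (-2,0), heading north
t=3 straight(2) ⇒ at (-2,2), heading north
no other 3-command option fits: unique.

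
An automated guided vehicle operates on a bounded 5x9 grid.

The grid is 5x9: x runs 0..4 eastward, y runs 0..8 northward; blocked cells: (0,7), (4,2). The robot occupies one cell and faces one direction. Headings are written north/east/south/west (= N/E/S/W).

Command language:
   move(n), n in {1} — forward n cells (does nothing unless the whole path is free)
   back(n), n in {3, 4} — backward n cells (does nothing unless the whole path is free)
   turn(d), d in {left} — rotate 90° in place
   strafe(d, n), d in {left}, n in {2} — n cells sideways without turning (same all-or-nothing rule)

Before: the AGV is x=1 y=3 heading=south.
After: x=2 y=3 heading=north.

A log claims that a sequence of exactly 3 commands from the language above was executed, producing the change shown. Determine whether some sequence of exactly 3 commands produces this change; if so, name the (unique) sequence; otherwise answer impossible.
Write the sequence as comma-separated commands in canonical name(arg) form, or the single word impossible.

turn(left), move(1), turn(left)

key: position moved to (2,3) AND the heading swung to N — translation plus rotation needed
start: x=1 y=3 heading=south
t=1 turn(left) ⇒ x=1 y=3 heading=east
t=2 move(1) ⇒ x=2 y=3 heading=east
t=3 turn(left) ⇒ x=2 y=3 heading=north
all 125 alternatives checked — unique.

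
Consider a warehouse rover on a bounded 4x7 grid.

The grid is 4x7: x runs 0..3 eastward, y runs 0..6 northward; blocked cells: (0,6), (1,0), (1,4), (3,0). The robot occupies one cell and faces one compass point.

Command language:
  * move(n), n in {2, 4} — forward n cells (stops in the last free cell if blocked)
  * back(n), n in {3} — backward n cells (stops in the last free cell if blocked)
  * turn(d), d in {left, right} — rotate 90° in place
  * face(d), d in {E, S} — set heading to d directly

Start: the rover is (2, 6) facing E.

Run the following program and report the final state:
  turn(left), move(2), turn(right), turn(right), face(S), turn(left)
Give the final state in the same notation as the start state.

(2, 6) facing E

begin: (2, 6) facing E
[1] after turn(left): (2, 6) facing N
[2] after move(2): (2, 6) facing N
[3] after turn(right): (2, 6) facing E
[4] after turn(right): (2, 6) facing S
[5] after face(S): (2, 6) facing S
[6] after turn(left): (2, 6) facing E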